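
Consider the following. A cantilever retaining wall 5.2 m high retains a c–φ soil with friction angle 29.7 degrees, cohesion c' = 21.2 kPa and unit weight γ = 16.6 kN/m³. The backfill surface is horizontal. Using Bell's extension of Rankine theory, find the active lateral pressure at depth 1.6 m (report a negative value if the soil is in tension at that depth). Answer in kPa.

-15.7 kPa

K_a = (1 − sin φ)/(1 + sin φ) = 0.3374.
σ_a = K_a γ z − 2c√K_a = 0.3374×16.6×1.6 − 2×21.2×0.5808 = -15.67 kPa.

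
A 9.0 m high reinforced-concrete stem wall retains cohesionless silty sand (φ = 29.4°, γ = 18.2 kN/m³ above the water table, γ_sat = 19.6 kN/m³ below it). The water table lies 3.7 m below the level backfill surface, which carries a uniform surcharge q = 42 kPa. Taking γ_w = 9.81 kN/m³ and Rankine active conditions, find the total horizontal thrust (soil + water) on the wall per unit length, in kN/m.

478 kN/m

K_a = tan²(45° − φ/2) = 0.3415.
γ' = 19.6 − 9.81 = 9.790 kN/m³. h₂ = H − d_w = 5.3 m.
σ'_h: at surface K_a·q = 14.34; at WT K_a(q+γd_w) = 37.34; at base K_a(q+γd_w+γ'h₂) = 55.05 kPa.
P₁ = ½(14.34+37.34)×3.7 = 95.60; P₂ = ½(37.34+55.05)×5.3 = 244.8; P_w = ½γ_w h₂² = 137.8.
Total = 95.60+244.8+137.8 = 478.2 kN/m.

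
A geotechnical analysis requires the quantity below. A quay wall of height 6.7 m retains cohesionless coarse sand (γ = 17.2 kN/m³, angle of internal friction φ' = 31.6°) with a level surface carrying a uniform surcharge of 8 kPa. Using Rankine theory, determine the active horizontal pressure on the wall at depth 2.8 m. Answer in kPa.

K_a = (1 − sin φ)/(1 + sin φ) = 0.3123.
σ_v = γz + q = 17.2 × 2.8 + 8 = 56.16 kPa.
σ_h = K_a σ_v = 0.3123 × 56.16 = 17.54 kPa.

17.5 kPa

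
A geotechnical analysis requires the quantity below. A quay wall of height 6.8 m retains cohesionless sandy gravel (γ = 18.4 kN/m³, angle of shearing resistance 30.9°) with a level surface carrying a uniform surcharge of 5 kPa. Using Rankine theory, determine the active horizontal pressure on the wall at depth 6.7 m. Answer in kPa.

K_a = (1 − sin φ)/(1 + sin φ) = 0.3214.
σ_v = γz + q = 18.4 × 6.7 + 5 = 128.3 kPa.
σ_h = K_a σ_v = 0.3214 × 128.3 = 41.23 kPa.

41.2 kPa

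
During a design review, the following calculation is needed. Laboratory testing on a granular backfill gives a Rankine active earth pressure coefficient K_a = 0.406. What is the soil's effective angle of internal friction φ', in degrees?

25.0°

K_a = tan²(45° − φ/2) ⇒ 45° − φ/2 = arctan(√0.406) = 32.50°.
φ = 2(45° − 32.50°) = 24.99°.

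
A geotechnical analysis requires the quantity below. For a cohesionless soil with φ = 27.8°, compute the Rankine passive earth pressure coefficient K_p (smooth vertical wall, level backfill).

K_p = (1 + sin φ)/(1 − sin φ) = tan²(45° + 27.8°/2) = 2.748.

2.75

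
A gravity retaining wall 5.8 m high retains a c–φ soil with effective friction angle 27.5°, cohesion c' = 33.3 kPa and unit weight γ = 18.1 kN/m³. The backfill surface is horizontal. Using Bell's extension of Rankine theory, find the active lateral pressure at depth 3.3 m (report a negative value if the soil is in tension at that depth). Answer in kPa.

K_a = (1 − sin φ)/(1 + sin φ) = 0.3682.
σ_a = K_a γ z − 2c√K_a = 0.3682×18.1×3.3 − 2×33.3×0.6068 = -18.42 kPa.

-18.4 kPa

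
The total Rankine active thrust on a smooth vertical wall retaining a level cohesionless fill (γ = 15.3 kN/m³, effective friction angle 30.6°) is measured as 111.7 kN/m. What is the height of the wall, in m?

K_a = 0.3253. P_a = ½ K_a γ H² ⇒ H = √(2P_a/(K_a γ)).
H = √(2×111.7/(0.3253×15.3)) = 6.699 m.

6.70 m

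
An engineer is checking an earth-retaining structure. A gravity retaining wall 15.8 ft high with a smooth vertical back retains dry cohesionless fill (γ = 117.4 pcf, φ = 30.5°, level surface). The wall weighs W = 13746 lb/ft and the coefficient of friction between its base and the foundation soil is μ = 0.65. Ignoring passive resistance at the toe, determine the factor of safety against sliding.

1.87

K_a = tan²(45° − 30.5°/2) = 0.3267.
P_a = ½K_aγH² = 0.5×0.3267×117.4×15.8² = 4787 lb/ft, acting at H/3 = 5.267 ft above the base.
FS_sliding = μW / P_a = 0.65×13746 / 4787 = 1.867.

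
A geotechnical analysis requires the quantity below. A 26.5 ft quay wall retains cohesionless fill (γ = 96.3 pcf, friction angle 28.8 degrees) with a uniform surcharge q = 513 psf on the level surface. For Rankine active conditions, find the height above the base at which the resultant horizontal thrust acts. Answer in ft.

K_a = 0.3498.
Triangular part P₁ = ½K_aγH² = 11830 at H/3 = 8.833 ft; rectangular part P₂ = K_a q H = 4755 at H/2 = 13.25 ft.
ȳ = (P₁·8.833 + P₂·13.25)/(P₁+P₂) = 10.10 ft.

10.1 ft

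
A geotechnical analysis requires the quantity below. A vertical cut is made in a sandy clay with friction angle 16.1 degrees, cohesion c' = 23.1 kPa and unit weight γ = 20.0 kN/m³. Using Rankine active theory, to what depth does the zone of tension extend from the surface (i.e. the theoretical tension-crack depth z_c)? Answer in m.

3.07 m

K_a = tan²(45° − 16.1°/2) = 0.5658; √K_a = 0.7522.
The active pressure is zero where K_a γ z = 2c√K_a, so z_c = 2c/(γ√K_a) = 2×23.1/(20.0×0.7522) = 3.071 m.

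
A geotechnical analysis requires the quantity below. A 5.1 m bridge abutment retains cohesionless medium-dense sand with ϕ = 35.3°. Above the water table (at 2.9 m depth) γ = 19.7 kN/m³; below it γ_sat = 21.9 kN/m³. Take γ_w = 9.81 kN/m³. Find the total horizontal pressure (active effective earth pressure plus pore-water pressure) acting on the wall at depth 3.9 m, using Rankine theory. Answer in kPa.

28.3 kPa

K_a = (1 − sin φ)/(1 + sin φ) = 0.2675.
γ' = 21.9 − 9.81 = 12.09 kN/m³.
Effective vertical stress at 3.9 m: σ'_v = 19.7×2.9 + 12.09×1.00 = 69.22 kPa.
σ'_h = K_a σ'_v = 0.2675 × 69.22 = 18.52 kPa; u = γ_w × 1.00 = 9.810 kPa.
Total σ_h = 18.52 + 9.810 = 28.33 kPa.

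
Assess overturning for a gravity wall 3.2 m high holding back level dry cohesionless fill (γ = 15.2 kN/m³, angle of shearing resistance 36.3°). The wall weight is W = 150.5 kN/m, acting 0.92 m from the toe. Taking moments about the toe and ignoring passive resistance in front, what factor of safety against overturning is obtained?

6.51

K_a = tan²(45° − 36.3°/2) = 0.2563.
P_a = ½K_aγH² = 0.5×0.2563×15.2×3.2² = 19.94 kN/m, acting at H/3 = 1.067 m above the base.
Overturning moment M_o = P_a × H/3 = 19.94 × 1.067 = 21.27.
Resisting moment M_r = W × 0.92 = 150.5 × 0.92 = 138.5.
FS_overturning = M_r/M_o = 138.5/21.27 = 6.509.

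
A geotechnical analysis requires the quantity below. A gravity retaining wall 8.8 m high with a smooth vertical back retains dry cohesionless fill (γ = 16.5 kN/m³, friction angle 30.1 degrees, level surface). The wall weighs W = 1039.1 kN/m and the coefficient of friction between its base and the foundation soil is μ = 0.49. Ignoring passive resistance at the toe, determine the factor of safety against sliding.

2.40

K_a = tan²(45° − 30.1°/2) = 0.3320.
P_a = ½K_aγH² = 0.5×0.3320×16.5×8.8² = 212.1 kN/m, acting at H/3 = 2.933 m above the base.
FS_sliding = μW / P_a = 0.49×1039.1 / 212.1 = 2.401.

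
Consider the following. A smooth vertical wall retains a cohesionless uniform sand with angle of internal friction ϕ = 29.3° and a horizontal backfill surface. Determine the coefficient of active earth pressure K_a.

0.343

K_a = (1 − sin φ)/(1 + sin φ) = (1 − sin 29.3°)/(1 + sin 29.3°) = 0.3428.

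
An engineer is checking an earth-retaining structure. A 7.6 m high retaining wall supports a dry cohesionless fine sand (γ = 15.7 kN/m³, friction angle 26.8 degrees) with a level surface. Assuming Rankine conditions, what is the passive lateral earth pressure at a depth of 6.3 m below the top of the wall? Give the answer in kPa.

K_p = (1 + sin φ)/(1 − sin φ) = 2.642.
σ_h = K_p γ z = 2.642 × 15.7 × 6.3 = 261.3 kPa.

261 kPa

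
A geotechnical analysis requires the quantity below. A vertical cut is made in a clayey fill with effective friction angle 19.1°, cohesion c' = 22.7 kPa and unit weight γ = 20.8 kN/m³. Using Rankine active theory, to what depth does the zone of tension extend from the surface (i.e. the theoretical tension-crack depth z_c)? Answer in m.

K_a = tan²(45° − 19.1°/2) = 0.5069; √K_a = 0.7120.
The active pressure is zero where K_a γ z = 2c√K_a, so z_c = 2c/(γ√K_a) = 2×22.7/(20.8×0.7120) = 3.066 m.

3.07 m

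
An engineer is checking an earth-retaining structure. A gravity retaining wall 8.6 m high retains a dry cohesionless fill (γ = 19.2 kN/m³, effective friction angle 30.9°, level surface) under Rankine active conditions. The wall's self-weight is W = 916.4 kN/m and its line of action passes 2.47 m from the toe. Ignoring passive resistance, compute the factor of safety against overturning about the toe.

K_a = tan²(45° − 30.9°/2) = 0.3214.
P_a = ½K_aγH² = 0.5×0.3214×19.2×8.6² = 228.2 kN/m, acting at H/3 = 2.867 m above the base.
Overturning moment M_o = P_a × H/3 = 228.2 × 2.867 = 654.2.
Resisting moment M_r = W × 2.47 = 916.4 × 2.47 = 2264.
FS_overturning = M_r/M_o = 2264/654.2 = 3.460.

3.46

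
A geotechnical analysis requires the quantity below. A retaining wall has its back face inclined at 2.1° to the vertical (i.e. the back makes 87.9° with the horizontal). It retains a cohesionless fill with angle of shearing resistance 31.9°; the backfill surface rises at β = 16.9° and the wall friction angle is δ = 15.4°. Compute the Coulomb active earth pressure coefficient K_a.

K_a = sin²(α+φ) / [sin²α · sin(α−δ) · (1 + √{sin(φ+δ)sin(φ−β) / (sin(α−δ)sin(α+β))})²].
With α = 87.9°, φ = 31.9°, δ = 15.4°, β = 16.9°: K_a = 0.3739.

0.374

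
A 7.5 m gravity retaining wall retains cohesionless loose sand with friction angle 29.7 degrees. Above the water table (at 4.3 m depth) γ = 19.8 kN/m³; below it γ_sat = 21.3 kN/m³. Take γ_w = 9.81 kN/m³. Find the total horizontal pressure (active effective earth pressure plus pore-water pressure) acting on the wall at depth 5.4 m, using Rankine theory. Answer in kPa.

43.8 kPa

K_a = (1 − sin φ)/(1 + sin φ) = 0.3374.
γ' = 21.3 − 9.81 = 11.49 kN/m³.
Effective vertical stress at 5.4 m: σ'_v = 19.8×4.3 + 11.49×1.10 = 97.78 kPa.
σ'_h = K_a σ'_v = 0.3374 × 97.78 = 32.99 kPa; u = γ_w × 1.10 = 10.79 kPa.
Total σ_h = 32.99 + 10.79 = 43.78 kPa.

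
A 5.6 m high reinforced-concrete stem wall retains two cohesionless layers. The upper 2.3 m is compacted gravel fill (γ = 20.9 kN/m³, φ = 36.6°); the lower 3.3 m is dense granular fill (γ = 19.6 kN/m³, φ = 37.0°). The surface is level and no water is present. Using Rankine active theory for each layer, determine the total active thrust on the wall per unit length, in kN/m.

K_a1 = tan²(45°−36.6°/2) = 0.2530; K_a2 = tan²(45°−37.0°/2) = 0.2486.
Layer 1: σ at base = K_a1 γ₁ h₁ = 12.16 kPa; P₁ = ½×12.16×2.3 = 13.98.
Layer 2: σ_v at top = γ₁h₁ = 48.07; σ_h top = K_a2×48.07 = 11.95; σ_h base = K_a2×(48.07+19.6×3.3) = 28.03.
P₂ = ½(11.95+28.03)×3.3 = 65.96. Total P_a = 13.98+65.96 = 79.95 kN/m.

79.9 kN/m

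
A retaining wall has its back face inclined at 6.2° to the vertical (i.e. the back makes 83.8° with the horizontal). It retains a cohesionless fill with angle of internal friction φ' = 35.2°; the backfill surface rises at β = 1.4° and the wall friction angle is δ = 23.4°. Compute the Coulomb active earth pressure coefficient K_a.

0.294

K_a = sin²(α+φ) / [sin²α · sin(α−δ) · (1 + √{sin(φ+δ)sin(φ−β) / (sin(α−δ)sin(α+β))})²].
With α = 83.8°, φ = 35.2°, δ = 23.4°, β = 1.4°: K_a = 0.2939.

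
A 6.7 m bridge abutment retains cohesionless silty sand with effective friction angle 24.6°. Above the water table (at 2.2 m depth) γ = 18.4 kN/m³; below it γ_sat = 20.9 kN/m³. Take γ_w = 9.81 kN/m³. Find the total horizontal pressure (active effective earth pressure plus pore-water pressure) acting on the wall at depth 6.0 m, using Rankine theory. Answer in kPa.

K_a = (1 − sin φ)/(1 + sin φ) = 0.4121.
γ' = 20.9 − 9.81 = 11.09 kN/m³.
Effective vertical stress at 6.0 m: σ'_v = 18.4×2.2 + 11.09×3.80 = 82.62 kPa.
σ'_h = K_a σ'_v = 0.4121 × 82.62 = 34.05 kPa; u = γ_w × 3.80 = 37.28 kPa.
Total σ_h = 34.05 + 37.28 = 71.33 kPa.

71.3 kPa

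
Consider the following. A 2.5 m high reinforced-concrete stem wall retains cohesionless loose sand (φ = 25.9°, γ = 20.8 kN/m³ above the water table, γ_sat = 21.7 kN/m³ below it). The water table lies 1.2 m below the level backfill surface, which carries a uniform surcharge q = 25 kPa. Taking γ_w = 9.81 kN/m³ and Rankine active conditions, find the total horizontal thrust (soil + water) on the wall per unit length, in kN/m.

55.3 kN/m

K_a = tan²(45° − φ/2) = 0.3920.
γ' = 21.7 − 9.81 = 11.89 kN/m³. h₂ = H − d_w = 1.3 m.
σ'_h: at surface K_a·q = 9.800; at WT K_a(q+γd_w) = 19.58; at base K_a(q+γd_w+γ'h₂) = 25.64 kPa.
P₁ = ½(9.800+19.58)×1.2 = 17.63; P₂ = ½(19.58+25.64)×1.3 = 29.40; P_w = ½γ_w h₂² = 8.289.
Total = 17.63+29.40+8.289 = 55.32 kN/m.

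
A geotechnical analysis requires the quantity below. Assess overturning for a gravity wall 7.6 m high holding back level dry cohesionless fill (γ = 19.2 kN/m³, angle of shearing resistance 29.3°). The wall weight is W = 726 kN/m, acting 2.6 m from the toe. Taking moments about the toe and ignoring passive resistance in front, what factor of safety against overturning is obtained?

3.92

K_a = tan²(45° − 29.3°/2) = 0.3428.
P_a = ½K_aγH² = 0.5×0.3428×19.2×7.6² = 190.1 kN/m, acting at H/3 = 2.533 m above the base.
Overturning moment M_o = P_a × H/3 = 190.1 × 2.533 = 481.6.
Resisting moment M_r = W × 2.6 = 726 × 2.6 = 1888.
FS_overturning = M_r/M_o = 1888/481.6 = 3.919.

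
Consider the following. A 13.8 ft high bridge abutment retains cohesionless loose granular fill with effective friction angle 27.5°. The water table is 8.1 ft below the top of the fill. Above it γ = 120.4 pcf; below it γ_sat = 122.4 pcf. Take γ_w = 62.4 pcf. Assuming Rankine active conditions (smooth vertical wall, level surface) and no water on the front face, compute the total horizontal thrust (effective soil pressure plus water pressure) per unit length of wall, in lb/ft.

K_a = tan²(45° − φ/2) = 0.3682.
γ' = 122.4 − 62.4 = 60.00 pcf. Depth below WT = 5.7 ft.
σ'_h at WT = K_a γ d_w = 359.1 psf; at base = 359.1 + K_a γ' × 5.7 = 485.0 psf.
P₁ (0–8.1 ft) = ½×359.1×8.1 = 1454. P₂ (8.1–13.8 ft) = ½(359.1+485.0)×5.7 = 2406.
P_w = ½ γ_w h₂² = 0.5×62.4×5.7² = 1014. Total = 1454+2406+1014 = 4874 lb/ft.

4870 lb/ft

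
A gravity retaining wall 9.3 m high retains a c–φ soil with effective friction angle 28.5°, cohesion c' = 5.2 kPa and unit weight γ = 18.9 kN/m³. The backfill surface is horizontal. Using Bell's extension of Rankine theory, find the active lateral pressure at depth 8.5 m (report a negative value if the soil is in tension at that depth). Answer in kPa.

50.7 kPa

K_a = (1 − sin φ)/(1 + sin φ) = 0.3540.
σ_a = K_a γ z − 2c√K_a = 0.3540×18.9×8.5 − 2×5.2×0.5949 = 50.67 kPa.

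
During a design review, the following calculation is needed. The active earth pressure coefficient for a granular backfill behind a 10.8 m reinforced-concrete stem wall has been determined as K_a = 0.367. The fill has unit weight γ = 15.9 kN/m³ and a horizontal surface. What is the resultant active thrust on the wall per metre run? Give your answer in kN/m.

340 kN/m

P = ½ K_a γ H² = 0.5 × 0.367 × 15.9 × 10.8² = 340.3 kN/m.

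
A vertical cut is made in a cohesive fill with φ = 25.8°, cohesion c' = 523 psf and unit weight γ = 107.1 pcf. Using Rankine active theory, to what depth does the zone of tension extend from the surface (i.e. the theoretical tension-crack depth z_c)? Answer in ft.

K_a = tan²(45° − 25.8°/2) = 0.3935; √K_a = 0.6273.
The active pressure is zero where K_a γ z = 2c√K_a, so z_c = 2c/(γ√K_a) = 2×523/(107.1×0.6273) = 15.57 ft.

15.6 ft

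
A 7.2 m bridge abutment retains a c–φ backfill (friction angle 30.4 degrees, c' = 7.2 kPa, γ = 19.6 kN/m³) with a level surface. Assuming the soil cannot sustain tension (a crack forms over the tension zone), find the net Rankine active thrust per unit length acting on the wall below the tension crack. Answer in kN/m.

113 kN/m

K_a = 0.3280; √K_a = 0.5727.
Tension-crack depth z_c = 2c/(γ√K_a) = 2×7.2/(19.6×0.5727) = 1.283 m.
σ_a at base = K_a γ H − 2c√K_a = 0.3280×19.6×7.2 − 2×7.2×0.5727 = 38.04 kPa.
P_a = ½ × 38.04 × (H − z_c) = 0.5×38.04×5.917 = 112.5 kN/m.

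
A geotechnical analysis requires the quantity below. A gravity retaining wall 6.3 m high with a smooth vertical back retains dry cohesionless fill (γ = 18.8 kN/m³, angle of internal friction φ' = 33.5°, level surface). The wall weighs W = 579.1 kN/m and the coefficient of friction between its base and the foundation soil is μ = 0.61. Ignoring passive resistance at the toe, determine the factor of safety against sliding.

K_a = tan²(45° − 33.5°/2) = 0.2887.
P_a = ½K_aγH² = 0.5×0.2887×18.8×6.3² = 107.7 kN/m, acting at H/3 = 2.100 m above the base.
FS_sliding = μW / P_a = 0.61×579.1 / 107.7 = 3.280.

3.28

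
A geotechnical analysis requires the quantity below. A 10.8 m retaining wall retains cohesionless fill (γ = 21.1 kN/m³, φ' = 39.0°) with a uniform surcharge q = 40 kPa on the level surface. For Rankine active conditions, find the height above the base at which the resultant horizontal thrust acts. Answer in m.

K_a = 0.2275.
Triangular part P₁ = ½K_aγH² = 280.0 at H/3 = 3.600 m; rectangular part P₂ = K_a q H = 98.28 at H/2 = 5.400 m.
ȳ = (P₁·3.600 + P₂·5.400)/(P₁+P₂) = 4.068 m.

4.07 m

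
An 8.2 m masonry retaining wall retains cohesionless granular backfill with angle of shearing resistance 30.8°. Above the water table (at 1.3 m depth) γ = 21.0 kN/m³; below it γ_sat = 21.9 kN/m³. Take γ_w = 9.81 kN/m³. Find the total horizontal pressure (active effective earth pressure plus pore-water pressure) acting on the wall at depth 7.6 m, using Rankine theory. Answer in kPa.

K_a = (1 − sin φ)/(1 + sin φ) = 0.3227.
γ' = 21.9 − 9.81 = 12.09 kN/m³.
Effective vertical stress at 7.6 m: σ'_v = 21.0×1.3 + 12.09×6.30 = 103.5 kPa.
σ'_h = K_a σ'_v = 0.3227 × 103.5 = 33.39 kPa; u = γ_w × 6.30 = 61.80 kPa.
Total σ_h = 33.39 + 61.80 = 95.19 kPa.

95.2 kPa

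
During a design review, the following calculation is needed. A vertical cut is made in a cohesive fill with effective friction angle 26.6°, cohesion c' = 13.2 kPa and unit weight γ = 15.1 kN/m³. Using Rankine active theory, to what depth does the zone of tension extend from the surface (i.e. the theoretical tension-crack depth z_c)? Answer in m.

2.83 m

K_a = tan²(45° − 26.6°/2) = 0.3814; √K_a = 0.6176.
The active pressure is zero where K_a γ z = 2c√K_a, so z_c = 2c/(γ√K_a) = 2×13.2/(15.1×0.6176) = 2.831 m.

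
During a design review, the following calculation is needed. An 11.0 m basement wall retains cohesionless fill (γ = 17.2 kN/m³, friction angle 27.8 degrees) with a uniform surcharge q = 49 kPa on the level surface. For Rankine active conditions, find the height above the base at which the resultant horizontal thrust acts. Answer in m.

4.29 m

K_a = 0.3639.
Triangular part P₁ = ½K_aγH² = 378.7 at H/3 = 3.667 m; rectangular part P₂ = K_a q H = 196.1 at H/2 = 5.500 m.
ȳ = (P₁·3.667 + P₂·5.500)/(P₁+P₂) = 4.292 m.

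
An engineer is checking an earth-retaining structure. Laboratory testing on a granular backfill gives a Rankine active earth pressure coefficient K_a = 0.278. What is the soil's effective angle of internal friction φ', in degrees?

K_a = tan²(45° − φ/2) ⇒ 45° − φ/2 = arctan(√0.278) = 27.80°.
φ = 2(45° − 27.80°) = 34.40°.

34.4°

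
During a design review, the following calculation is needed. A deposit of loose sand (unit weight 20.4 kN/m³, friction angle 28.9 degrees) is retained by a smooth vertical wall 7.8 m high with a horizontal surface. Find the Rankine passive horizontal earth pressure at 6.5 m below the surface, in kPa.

K_p = (1 + sin φ)/(1 − sin φ) = 2.871.
σ_h = K_p γ z = 2.871 × 20.4 × 6.5 = 380.6 kPa.

381 kPa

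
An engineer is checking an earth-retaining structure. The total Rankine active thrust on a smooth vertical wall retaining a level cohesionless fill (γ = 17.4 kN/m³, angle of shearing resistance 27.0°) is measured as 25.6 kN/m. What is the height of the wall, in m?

K_a = 0.3755. P_a = ½ K_a γ H² ⇒ H = √(2P_a/(K_a γ)).
H = √(2×25.6/(0.3755×17.4)) = 2.799 m.

2.80 m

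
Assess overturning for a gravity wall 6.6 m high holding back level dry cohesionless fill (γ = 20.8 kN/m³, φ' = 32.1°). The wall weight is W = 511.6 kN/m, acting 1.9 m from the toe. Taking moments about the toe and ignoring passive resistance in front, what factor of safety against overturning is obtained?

K_a = tan²(45° − 32.1°/2) = 0.3060.
P_a = ½K_aγH² = 0.5×0.3060×20.8×6.6² = 138.6 kN/m, acting at H/3 = 2.200 m above the base.
Overturning moment M_o = P_a × H/3 = 138.6 × 2.200 = 305.0.
Resisting moment M_r = W × 1.9 = 511.6 × 1.9 = 972.0.
FS_overturning = M_r/M_o = 972.0/305.0 = 3.187.

3.19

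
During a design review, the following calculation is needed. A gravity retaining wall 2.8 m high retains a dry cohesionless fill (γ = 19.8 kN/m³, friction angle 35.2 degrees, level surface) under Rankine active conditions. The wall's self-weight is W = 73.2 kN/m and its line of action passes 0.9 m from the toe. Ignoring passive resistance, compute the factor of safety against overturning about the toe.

3.38

K_a = tan²(45° − 35.2°/2) = 0.2687.
P_a = ½K_aγH² = 0.5×0.2687×19.8×2.8² = 20.85 kN/m, acting at H/3 = 0.9333 m above the base.
Overturning moment M_o = P_a × H/3 = 20.85 × 0.9333 = 19.46.
Resisting moment M_r = W × 0.9 = 73.2 × 0.9 = 65.88.
FS_overturning = M_r/M_o = 65.88/19.46 = 3.385.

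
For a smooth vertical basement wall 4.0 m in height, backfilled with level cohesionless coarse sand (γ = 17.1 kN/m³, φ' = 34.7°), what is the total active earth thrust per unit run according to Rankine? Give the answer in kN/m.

K_a = tan²(45° − φ/2) = 0.2745.
P_a = ½ K_a γ H² = 0.5 × 0.2745 × 17.1 × 4.0² = 37.55 kN/m.

37.5 kN/m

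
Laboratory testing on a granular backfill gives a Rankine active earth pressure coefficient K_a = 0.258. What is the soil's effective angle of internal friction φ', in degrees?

36.1°

K_a = tan²(45° − φ/2) ⇒ 45° − φ/2 = arctan(√0.258) = 26.93°.
φ = 2(45° − 26.93°) = 36.14°.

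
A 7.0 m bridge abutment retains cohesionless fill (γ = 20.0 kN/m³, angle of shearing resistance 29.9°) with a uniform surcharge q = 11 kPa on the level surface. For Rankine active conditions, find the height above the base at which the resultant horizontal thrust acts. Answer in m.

K_a = 0.3347.
Triangular part P₁ = ½K_aγH² = 164.0 at H/3 = 2.333 m; rectangular part P₂ = K_a q H = 25.77 at H/2 = 3.500 m.
ȳ = (P₁·2.333 + P₂·3.500)/(P₁+P₂) = 2.492 m.

2.49 m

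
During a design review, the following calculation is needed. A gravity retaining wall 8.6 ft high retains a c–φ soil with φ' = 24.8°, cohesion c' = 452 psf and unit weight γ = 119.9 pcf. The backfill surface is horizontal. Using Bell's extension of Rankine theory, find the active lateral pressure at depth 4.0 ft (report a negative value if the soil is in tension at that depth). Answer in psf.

K_a = (1 − sin φ)/(1 + sin φ) = 0.4090.
σ_a = K_a γ z − 2c√K_a = 0.4090×119.9×4.0 − 2×452×0.6395 = -382.0 psf.

-382 psf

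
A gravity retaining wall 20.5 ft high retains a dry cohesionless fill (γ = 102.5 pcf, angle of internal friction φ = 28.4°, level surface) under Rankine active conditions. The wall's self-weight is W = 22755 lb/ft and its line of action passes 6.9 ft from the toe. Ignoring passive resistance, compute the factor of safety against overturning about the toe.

3.00

K_a = tan²(45° − 28.4°/2) = 0.3554.
P_a = ½K_aγH² = 0.5×0.3554×102.5×20.5² = 7654 lb/ft, acting at H/3 = 6.833 ft above the base.
Overturning moment M_o = P_a × H/3 = 7654 × 6.833 = 52300.
Resisting moment M_r = W × 6.9 = 22755 × 6.9 = 157000.
FS_overturning = M_r/M_o = 157000/52300 = 3.002.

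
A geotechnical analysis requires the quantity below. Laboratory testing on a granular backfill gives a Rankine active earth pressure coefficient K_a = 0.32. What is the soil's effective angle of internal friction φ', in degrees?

31.0°

K_a = tan²(45° − φ/2) ⇒ 45° − φ/2 = arctan(√0.32) = 29.50°.
φ = 2(45° − 29.50°) = 31.01°.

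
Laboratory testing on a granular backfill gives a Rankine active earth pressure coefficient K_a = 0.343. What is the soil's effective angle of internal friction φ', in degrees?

K_a = tan²(45° − φ/2) ⇒ 45° − φ/2 = arctan(√0.343) = 30.36°.
φ = 2(45° − 30.36°) = 29.29°.

29.3°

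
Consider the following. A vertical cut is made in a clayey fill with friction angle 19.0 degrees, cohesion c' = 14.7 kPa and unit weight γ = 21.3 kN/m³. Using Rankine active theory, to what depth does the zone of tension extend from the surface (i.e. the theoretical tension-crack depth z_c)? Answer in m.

K_a = tan²(45° − 19.0°/2) = 0.5088; √K_a = 0.7133.
The active pressure is zero where K_a γ z = 2c√K_a, so z_c = 2c/(γ√K_a) = 2×14.7/(21.3×0.7133) = 1.935 m.

1.94 m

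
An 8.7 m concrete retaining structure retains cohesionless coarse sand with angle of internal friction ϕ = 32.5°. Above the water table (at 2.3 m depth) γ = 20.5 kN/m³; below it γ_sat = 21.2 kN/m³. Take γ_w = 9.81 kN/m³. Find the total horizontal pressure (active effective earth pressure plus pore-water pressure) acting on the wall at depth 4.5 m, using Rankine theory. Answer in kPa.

K_a = (1 − sin φ)/(1 + sin φ) = 0.3010.
γ' = 21.2 − 9.81 = 11.39 kN/m³.
Effective vertical stress at 4.5 m: σ'_v = 20.5×2.3 + 11.39×2.20 = 72.21 kPa.
σ'_h = K_a σ'_v = 0.3010 × 72.21 = 21.73 kPa; u = γ_w × 2.20 = 21.58 kPa.
Total σ_h = 21.73 + 21.58 = 43.32 kPa.

43.3 kPa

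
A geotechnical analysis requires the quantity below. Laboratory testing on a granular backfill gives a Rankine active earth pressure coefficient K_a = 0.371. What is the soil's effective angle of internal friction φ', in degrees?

27.3°

K_a = tan²(45° − φ/2) ⇒ 45° − φ/2 = arctan(√0.371) = 31.35°.
φ = 2(45° − 31.35°) = 27.31°.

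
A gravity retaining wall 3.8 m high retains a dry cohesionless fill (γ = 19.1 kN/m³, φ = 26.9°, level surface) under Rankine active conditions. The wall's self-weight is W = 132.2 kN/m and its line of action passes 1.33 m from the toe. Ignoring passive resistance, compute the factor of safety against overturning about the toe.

2.67

K_a = tan²(45° − 26.9°/2) = 0.3770.
P_a = ½K_aγH² = 0.5×0.3770×19.1×3.8² = 51.99 kN/m, acting at H/3 = 1.267 m above the base.
Overturning moment M_o = P_a × H/3 = 51.99 × 1.267 = 65.85.
Resisting moment M_r = W × 1.33 = 132.2 × 1.33 = 175.8.
FS_overturning = M_r/M_o = 175.8/65.85 = 2.670.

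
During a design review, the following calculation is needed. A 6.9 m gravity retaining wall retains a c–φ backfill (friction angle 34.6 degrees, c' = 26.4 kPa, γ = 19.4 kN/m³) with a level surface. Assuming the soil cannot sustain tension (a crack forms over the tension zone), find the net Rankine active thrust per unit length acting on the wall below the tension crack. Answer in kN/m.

K_a = 0.2756; √K_a = 0.5250.
Tension-crack depth z_c = 2c/(γ√K_a) = 2×26.4/(19.4×0.5250) = 5.184 m.
σ_a at base = K_a γ H − 2c√K_a = 0.2756×19.4×6.9 − 2×26.4×0.5250 = 9.176 kPa.
P_a = ½ × 9.176 × (H − z_c) = 0.5×9.176×1.716 = 7.873 kN/m.

7.87 kN/m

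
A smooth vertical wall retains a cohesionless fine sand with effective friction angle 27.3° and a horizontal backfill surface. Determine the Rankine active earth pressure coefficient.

K_a = tan²(45° − φ/2) = tan²(31.35°) = 0.3711.

0.371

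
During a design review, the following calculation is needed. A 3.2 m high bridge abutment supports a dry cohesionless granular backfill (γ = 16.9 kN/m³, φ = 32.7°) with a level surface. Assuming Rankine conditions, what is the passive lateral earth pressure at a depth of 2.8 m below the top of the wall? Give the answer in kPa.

159 kPa

K_p = (1 + sin φ)/(1 − sin φ) = 3.350.
σ_h = K_p γ z = 3.350 × 16.9 × 2.8 = 158.5 kPa.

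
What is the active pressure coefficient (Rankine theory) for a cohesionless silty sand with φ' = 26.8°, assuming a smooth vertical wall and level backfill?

0.378

K_a = tan²(45° − φ/2) = tan²(31.60°) = 0.3785.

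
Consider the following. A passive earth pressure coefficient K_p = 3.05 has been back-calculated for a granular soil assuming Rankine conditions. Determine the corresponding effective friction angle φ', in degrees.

K_p = (1+sin φ)/(1−sin φ) ⇒ sin φ = (K_p − 1)/(K_p + 1) = 0.5062.
φ = arcsin(0.5062) = 30.41°.

30.4°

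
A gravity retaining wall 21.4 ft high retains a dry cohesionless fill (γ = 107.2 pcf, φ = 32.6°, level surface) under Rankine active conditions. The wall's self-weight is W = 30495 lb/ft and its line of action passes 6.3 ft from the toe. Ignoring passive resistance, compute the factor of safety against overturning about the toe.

3.66

K_a = tan²(45° − 32.6°/2) = 0.2997.
P_a = ½K_aγH² = 0.5×0.2997×107.2×21.4² = 7358 lb/ft, acting at H/3 = 7.133 ft above the base.
Overturning moment M_o = P_a × H/3 = 7358 × 7.133 = 52480.
Resisting moment M_r = W × 6.3 = 30495 × 6.3 = 192100.
FS_overturning = M_r/M_o = 192100/52480 = 3.661.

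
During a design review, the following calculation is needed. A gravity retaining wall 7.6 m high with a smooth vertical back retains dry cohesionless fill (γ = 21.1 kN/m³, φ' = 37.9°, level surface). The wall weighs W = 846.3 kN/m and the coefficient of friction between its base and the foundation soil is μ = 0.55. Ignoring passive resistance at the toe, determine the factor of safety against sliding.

K_a = tan²(45° − 37.9°/2) = 0.2389.
P_a = ½K_aγH² = 0.5×0.2389×21.1×7.6² = 145.6 kN/m, acting at H/3 = 2.533 m above the base.
FS_sliding = μW / P_a = 0.55×846.3 / 145.6 = 3.197.

3.20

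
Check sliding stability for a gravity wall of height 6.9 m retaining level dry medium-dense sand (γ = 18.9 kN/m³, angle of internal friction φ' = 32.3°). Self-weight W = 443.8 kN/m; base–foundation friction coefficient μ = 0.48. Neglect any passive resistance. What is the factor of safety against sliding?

1.56

K_a = tan²(45° − 32.3°/2) = 0.3035.
P_a = ½K_aγH² = 0.5×0.3035×18.9×6.9² = 136.5 kN/m, acting at H/3 = 2.300 m above the base.
FS_sliding = μW / P_a = 0.48×443.8 / 136.5 = 1.560.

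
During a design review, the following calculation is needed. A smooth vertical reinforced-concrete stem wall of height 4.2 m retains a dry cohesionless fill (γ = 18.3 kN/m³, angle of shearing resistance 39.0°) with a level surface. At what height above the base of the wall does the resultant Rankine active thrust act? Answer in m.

1.40 m

K_a = 0.2275.
The pressure distribution is triangular, so the resultant acts at H/3 above the base = 4.2/3 = 1.400 m.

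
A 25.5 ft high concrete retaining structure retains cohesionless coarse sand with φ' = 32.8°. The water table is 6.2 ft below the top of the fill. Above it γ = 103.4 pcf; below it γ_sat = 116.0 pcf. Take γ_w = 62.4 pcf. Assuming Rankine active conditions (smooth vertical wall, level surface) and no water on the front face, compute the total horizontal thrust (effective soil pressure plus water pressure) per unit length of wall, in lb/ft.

18900 lb/ft

K_a = tan²(45° − φ/2) = 0.2973.
γ' = 116.0 − 62.4 = 53.60 pcf. Depth below WT = 19.3 ft.
σ'_h at WT = K_a γ d_w = 190.6 psf; at base = 190.6 + K_a γ' × 19.3 = 498.1 psf.
P₁ (0–6.2 ft) = ½×190.6×6.2 = 590.8. P₂ (6.2–25.5 ft) = ½(190.6+498.1)×19.3 = 6645.
P_w = ½ γ_w h₂² = 0.5×62.4×19.3² = 11620. Total = 590.8+6645+11620 = 18860 lb/ft.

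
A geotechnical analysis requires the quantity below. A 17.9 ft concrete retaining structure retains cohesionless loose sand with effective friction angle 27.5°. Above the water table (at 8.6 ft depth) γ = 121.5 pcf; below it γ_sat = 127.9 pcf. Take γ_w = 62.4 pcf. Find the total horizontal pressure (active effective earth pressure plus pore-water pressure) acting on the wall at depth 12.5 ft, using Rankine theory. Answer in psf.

K_a = (1 − sin φ)/(1 + sin φ) = 0.3682.
γ' = 127.9 − 62.4 = 65.50 pcf.
Effective vertical stress at 12.5 ft: σ'_v = 121.5×8.6 + 65.50×3.90 = 1300 psf.
σ'_h = K_a σ'_v = 0.3682 × 1300 = 478.8 psf; u = γ_w × 3.90 = 243.4 psf.
Total σ_h = 478.8 + 243.4 = 722.2 psf.

722 psf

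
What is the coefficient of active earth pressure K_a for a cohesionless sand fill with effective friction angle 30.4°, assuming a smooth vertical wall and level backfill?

K_a = (1 − sin φ)/(1 + sin φ) = (1 − sin 30.4°)/(1 + sin 30.4°) = 0.3280.

0.328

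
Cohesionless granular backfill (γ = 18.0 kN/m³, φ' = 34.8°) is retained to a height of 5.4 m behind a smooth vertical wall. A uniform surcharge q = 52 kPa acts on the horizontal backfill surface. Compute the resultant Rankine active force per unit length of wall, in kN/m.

148 kN/m

K_a = tan²(45° − φ/2) = 0.2733.
Soil triangle: ½ K_a γ H² = 0.5×0.2733×18.0×5.4² = 71.73 kN/m.
Surcharge rectangle: K_a q H = 0.2733×52×5.4 = 76.74 kN/m.
Total = 71.73 + 76.74 = 148.5 kN/m.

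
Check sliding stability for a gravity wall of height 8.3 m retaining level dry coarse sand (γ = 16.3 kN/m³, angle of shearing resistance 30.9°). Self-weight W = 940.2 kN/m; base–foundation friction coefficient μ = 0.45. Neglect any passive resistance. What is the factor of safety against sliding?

2.34

K_a = tan²(45° − 30.9°/2) = 0.3214.
P_a = ½K_aγH² = 0.5×0.3214×16.3×8.3² = 180.5 kN/m, acting at H/3 = 2.767 m above the base.
FS_sliding = μW / P_a = 0.45×940.2 / 180.5 = 2.345.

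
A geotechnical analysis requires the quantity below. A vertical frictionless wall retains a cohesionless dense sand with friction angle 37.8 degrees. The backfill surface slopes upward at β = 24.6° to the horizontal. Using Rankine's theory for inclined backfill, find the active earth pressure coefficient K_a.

0.307

K_a = cos β · (cos β − √(cos²β − cos²φ)) / (cos β + √(cos²β − cos²φ)).
cos β = 0.9092, cos φ = 0.7902, √(cos²β − cos²φ) = 0.4499.
K_a = 0.9092 × (0.9092 − 0.4499)/(0.9092 + 0.4499) = 0.3073.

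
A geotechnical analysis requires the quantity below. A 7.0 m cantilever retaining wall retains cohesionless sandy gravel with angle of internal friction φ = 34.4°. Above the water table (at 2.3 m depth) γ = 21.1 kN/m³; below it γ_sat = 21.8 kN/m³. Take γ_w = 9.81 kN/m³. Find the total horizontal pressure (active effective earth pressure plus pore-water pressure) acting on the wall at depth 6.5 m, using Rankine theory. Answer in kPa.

68.7 kPa

K_a = (1 − sin φ)/(1 + sin φ) = 0.2780.
γ' = 21.8 − 9.81 = 11.99 kN/m³.
Effective vertical stress at 6.5 m: σ'_v = 21.1×2.3 + 11.99×4.20 = 98.89 kPa.
σ'_h = K_a σ'_v = 0.2780 × 98.89 = 27.49 kPa; u = γ_w × 4.20 = 41.20 kPa.
Total σ_h = 27.49 + 41.20 = 68.69 kPa.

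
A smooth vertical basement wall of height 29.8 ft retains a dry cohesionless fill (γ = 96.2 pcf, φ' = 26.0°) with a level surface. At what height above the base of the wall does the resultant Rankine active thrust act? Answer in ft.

9.93 ft

K_a = 0.3905.
The pressure distribution is triangular, so the resultant acts at H/3 above the base = 29.8/3 = 9.933 ft.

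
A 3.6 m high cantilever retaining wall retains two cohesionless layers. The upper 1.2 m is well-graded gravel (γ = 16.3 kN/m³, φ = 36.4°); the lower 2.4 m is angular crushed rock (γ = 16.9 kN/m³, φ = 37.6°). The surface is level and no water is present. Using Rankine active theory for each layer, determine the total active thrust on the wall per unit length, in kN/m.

K_a1 = tan²(45°−36.4°/2) = 0.2552; K_a2 = tan²(45°−37.6°/2) = 0.2421.
Layer 1: σ at base = K_a1 γ₁ h₁ = 4.991 kPa; P₁ = ½×4.991×1.2 = 2.995.
Layer 2: σ_v at top = γ₁h₁ = 19.56; σ_h top = K_a2×19.56 = 4.736; σ_h base = K_a2×(19.56+16.9×2.4) = 14.56.
P₂ = ½(4.736+14.56)×2.4 = 23.15. Total P_a = 2.995+23.15 = 26.15 kN/m.

26.1 kN/m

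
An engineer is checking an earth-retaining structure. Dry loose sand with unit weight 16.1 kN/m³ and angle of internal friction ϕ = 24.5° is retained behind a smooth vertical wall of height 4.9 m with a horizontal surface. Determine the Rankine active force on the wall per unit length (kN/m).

80.0 kN/m

K_a = tan²(45° − φ/2) = 0.4137.
P_a = ½ K_a γ H² = 0.5 × 0.4137 × 16.1 × 4.9² = 79.97 kN/m.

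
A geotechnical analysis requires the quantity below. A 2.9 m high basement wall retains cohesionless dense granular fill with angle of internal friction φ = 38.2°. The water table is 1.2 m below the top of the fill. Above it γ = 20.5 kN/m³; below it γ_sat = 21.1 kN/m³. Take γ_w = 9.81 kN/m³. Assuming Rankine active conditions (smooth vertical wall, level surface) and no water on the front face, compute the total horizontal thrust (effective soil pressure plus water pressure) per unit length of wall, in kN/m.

K_a = tan²(45° − φ/2) = 0.2358.
γ' = 21.1 − 9.81 = 11.29 kN/m³. Depth below WT = 1.7 m.
σ'_h at WT = K_a γ d_w = 5.800 kPa; at base = 5.800 + K_a γ' × 1.7 = 10.33 kPa.
P₁ (0–1.2 m) = ½×5.800×1.2 = 3.480. P₂ (1.2–2.9 m) = ½(5.800+10.33)×1.7 = 13.71.
P_w = ½ γ_w h₂² = 0.5×9.81×1.7² = 14.18. Total = 3.480+13.71+14.18 = 31.36 kN/m.

31.4 kN/m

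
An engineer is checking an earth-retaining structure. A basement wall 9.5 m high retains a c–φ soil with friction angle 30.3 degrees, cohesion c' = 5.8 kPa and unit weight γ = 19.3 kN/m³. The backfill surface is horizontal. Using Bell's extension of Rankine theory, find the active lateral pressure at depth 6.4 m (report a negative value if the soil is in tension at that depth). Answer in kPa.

K_a = (1 − sin φ)/(1 + sin φ) = 0.3293.
σ_a = K_a γ z − 2c√K_a = 0.3293×19.3×6.4 − 2×5.8×0.5739 = 34.02 kPa.

34.0 kPa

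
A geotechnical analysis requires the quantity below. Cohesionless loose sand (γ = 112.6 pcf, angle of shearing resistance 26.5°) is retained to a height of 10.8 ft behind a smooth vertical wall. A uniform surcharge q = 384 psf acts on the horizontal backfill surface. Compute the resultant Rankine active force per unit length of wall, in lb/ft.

K_a = tan²(45° − φ/2) = 0.3829.
Soil triangle: ½ K_a γ H² = 0.5×0.3829×112.6×10.8² = 2515 lb/ft.
Surcharge rectangle: K_a q H = 0.3829×384×10.8 = 1588 lb/ft.
Total = 2515 + 1588 = 4103 lb/ft.

4100 lb/ft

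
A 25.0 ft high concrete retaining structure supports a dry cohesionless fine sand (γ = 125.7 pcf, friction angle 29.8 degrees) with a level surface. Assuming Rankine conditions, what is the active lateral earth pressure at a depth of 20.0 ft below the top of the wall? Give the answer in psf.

845 psf

K_a = (1 − sin φ)/(1 + sin φ) = 0.3360.
σ_h = K_a γ z = 0.3360 × 125.7 × 20.0 = 844.8 psf.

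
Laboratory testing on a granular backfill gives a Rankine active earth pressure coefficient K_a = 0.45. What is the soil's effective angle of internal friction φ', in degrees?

K_a = tan²(45° − φ/2) ⇒ 45° − φ/2 = arctan(√0.45) = 33.85°.
φ = 2(45° − 33.85°) = 22.29°.

22.3°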